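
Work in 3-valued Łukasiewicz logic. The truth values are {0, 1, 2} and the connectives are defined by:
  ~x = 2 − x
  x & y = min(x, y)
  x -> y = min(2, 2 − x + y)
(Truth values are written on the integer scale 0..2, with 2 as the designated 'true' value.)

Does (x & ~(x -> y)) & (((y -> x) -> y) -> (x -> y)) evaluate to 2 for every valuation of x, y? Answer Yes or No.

Counterexample: take x = 0, y = 0.
x -> y = 0 -> 0 = 2
~(x -> y) = ~2 = 0
x & ~(x -> y) = 0 & 0 = 0
y -> x = 0 -> 0 = 2
(y -> x) -> y = 2 -> 0 = 0
x -> y = 0 -> 0 = 2
((y -> x) -> y) -> (x -> y) = 0 -> 2 = 2
(x & ~(x -> y)) & (((y -> x) -> y) -> (x -> y)) = 0 & 2 = 0
This gives 0 ≠ 2.

No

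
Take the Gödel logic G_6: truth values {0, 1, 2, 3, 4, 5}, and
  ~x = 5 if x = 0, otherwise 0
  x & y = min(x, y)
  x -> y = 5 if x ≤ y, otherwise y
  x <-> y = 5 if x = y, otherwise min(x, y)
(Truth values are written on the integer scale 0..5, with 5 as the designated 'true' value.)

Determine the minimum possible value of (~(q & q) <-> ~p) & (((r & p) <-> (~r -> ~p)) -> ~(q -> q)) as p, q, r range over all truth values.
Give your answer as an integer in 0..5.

0

Take p = 0, q = 1, r = 0:
q & q = 1 & 1 = 1
~(q & q) = ~1 = 0
~p = ~0 = 5
~(q & q) <-> ~p = 0 <-> 5 = 0
r & p = 0 & 0 = 0
~r = ~0 = 5
~p = ~0 = 5
~r -> ~p = 5 -> 5 = 5
(r & p) <-> (~r -> ~p) = 0 <-> 5 = 0
q -> q = 1 -> 1 = 5
~(q -> q) = ~5 = 0
((r & p) <-> (~r -> ~p)) -> ~(q -> q) = 0 -> 0 = 5
(~(q & q) <-> ~p) & (((r & p) <-> (~r -> ~p)) -> ~(q -> q)) = 0 & 5 = 0
No assignment yields a value below 0, so this is the minimum.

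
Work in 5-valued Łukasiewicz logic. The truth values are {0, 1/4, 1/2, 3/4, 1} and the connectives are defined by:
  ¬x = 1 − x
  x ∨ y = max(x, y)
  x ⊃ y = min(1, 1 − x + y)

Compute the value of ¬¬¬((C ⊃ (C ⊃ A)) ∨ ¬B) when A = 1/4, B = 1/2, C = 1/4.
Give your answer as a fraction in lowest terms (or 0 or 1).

C ⊃ A = 1/4 ⊃ 1/4 = 1
C ⊃ (C ⊃ A) = 1/4 ⊃ 1 = 1
¬B = ¬1/2 = 1/2
(C ⊃ (C ⊃ A)) ∨ ¬B = 1 ∨ 1/2 = 1
¬((C ⊃ (C ⊃ A)) ∨ ¬B) = ¬1 = 0
¬¬((C ⊃ (C ⊃ A)) ∨ ¬B) = ¬0 = 1
¬¬¬((C ⊃ (C ⊃ A)) ∨ ¬B) = ¬1 = 0

0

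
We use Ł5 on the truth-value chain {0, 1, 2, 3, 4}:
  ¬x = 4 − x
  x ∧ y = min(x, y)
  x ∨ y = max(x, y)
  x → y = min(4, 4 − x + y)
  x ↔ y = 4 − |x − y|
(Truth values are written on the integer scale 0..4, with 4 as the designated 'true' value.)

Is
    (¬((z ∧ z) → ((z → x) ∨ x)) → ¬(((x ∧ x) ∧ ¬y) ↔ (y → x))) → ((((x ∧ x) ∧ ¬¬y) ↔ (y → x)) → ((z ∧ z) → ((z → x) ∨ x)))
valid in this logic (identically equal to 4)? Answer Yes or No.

Counterexample: take x = 1, y = 4, z = 3.
z ∧ z = 3 ∧ 3 = 3
z → x = 3 → 1 = 2
(z → x) ∨ x = 2 ∨ 1 = 2
(z ∧ z) → ((z → x) ∨ x) = 3 → 2 = 3
¬((z ∧ z) → ((z → x) ∨ x)) = ¬3 = 1
x ∧ x = 1 ∧ 1 = 1
¬y = ¬4 = 0
(x ∧ x) ∧ ¬y = 1 ∧ 0 = 0
y → x = 4 → 1 = 1
((x ∧ x) ∧ ¬y) ↔ (y → x) = 0 ↔ 1 = 3
¬(((x ∧ x) ∧ ¬y) ↔ (y → x)) = ¬3 = 1
¬((z ∧ z) → ((z → x) ∨ x)) → ¬(((x ∧ x) ∧ ¬y) ↔ (y → x)) = 1 → 1 = 4
x ∧ x = 1 ∧ 1 = 1
¬y = ¬4 = 0
¬¬y = ¬0 = 4
(x ∧ x) ∧ ¬¬y = 1 ∧ 4 = 1
y → x = 4 → 1 = 1
((x ∧ x) ∧ ¬¬y) ↔ (y → x) = 1 ↔ 1 = 4
z ∧ z = 3 ∧ 3 = 3
z → x = 3 → 1 = 2
(z → x) ∨ x = 2 ∨ 1 = 2
(z ∧ z) → ((z → x) ∨ x) = 3 → 2 = 3
(((x ∧ x) ∧ ¬¬y) ↔ (y → x)) → ((z ∧ z) → ((z → x) ∨ x)) = 4 → 3 = 3
(¬((z ∧ z) → ((z → x) ∨ x)) → ¬(((x ∧ x) ∧ ¬y) ↔ (y → x))) → ((((x ∧ x) ∧ ¬¬y) ↔ (y → x)) → ((z ∧ z) → ((z → x) ∨ x))) = 4 → 3 = 3
This gives 3 ≠ 4.

No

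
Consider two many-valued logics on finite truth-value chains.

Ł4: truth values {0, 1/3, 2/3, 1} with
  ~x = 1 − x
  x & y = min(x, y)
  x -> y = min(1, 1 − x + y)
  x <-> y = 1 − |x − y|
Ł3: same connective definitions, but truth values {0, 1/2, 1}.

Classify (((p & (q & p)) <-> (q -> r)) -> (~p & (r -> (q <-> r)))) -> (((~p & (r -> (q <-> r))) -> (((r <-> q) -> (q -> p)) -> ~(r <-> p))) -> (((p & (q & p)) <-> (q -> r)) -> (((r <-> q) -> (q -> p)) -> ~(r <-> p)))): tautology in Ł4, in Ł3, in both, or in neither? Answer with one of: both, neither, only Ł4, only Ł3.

both

In Ł4: every assignment gives 1 — tautology.
In Ł3: every assignment gives 1 — tautology.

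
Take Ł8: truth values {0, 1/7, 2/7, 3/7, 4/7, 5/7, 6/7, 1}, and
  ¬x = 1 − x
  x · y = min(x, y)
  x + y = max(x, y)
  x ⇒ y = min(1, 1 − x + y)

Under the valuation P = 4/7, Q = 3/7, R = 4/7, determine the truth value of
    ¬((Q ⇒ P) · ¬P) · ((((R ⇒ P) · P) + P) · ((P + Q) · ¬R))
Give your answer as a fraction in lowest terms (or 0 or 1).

Q ⇒ P = 3/7 ⇒ 4/7 = 1
¬P = ¬4/7 = 3/7
(Q ⇒ P) · ¬P = 1 · 3/7 = 3/7
¬((Q ⇒ P) · ¬P) = ¬3/7 = 4/7
R ⇒ P = 4/7 ⇒ 4/7 = 1
(R ⇒ P) · P = 1 · 4/7 = 4/7
((R ⇒ P) · P) + P = 4/7 + 4/7 = 4/7
P + Q = 4/7 + 3/7 = 4/7
¬R = ¬4/7 = 3/7
(P + Q) · ¬R = 4/7 · 3/7 = 3/7
(((R ⇒ P) · P) + P) · ((P + Q) · ¬R) = 4/7 · 3/7 = 3/7
¬((Q ⇒ P) · ¬P) · ((((R ⇒ P) · P) + P) · ((P + Q) · ¬R)) = 4/7 · 3/7 = 3/7

3/7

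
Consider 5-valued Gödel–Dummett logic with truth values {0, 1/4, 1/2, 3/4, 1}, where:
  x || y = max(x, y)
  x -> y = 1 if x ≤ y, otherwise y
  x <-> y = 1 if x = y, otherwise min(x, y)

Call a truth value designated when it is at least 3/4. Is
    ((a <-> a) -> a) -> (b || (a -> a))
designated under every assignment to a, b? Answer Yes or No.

At a = 1/4, b = 1, for instance:
a <-> a = 1/4 <-> 1/4 = 1
(a <-> a) -> a = 1 -> 1/4 = 1/4
a -> a = 1/4 -> 1/4 = 1
b || (a -> a) = 1 || 1 = 1
((a <-> a) -> a) -> (b || (a -> a)) = 1/4 -> 1 = 1
and checking the remaining 24 assignments likewise gives ≥ 3/4 in every case.

Yes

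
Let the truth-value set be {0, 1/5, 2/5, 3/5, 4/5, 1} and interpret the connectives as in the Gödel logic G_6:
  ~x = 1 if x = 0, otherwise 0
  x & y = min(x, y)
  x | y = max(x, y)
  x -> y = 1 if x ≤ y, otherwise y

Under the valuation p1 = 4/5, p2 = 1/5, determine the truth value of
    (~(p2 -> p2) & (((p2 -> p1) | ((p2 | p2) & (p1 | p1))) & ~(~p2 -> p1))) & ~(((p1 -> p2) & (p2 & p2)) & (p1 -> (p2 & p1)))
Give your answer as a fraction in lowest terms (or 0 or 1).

0

p2 -> p2 = 1/5 -> 1/5 = 1
~(p2 -> p2) = ~1 = 0
p2 -> p1 = 1/5 -> 4/5 = 1
p2 | p2 = 1/5 | 1/5 = 1/5
p1 | p1 = 4/5 | 4/5 = 4/5
(p2 | p2) & (p1 | p1) = 1/5 & 4/5 = 1/5
(p2 -> p1) | ((p2 | p2) & (p1 | p1)) = 1 | 1/5 = 1
~p2 = ~1/5 = 0
~p2 -> p1 = 0 -> 4/5 = 1
~(~p2 -> p1) = ~1 = 0
((p2 -> p1) | ((p2 | p2) & (p1 | p1))) & ~(~p2 -> p1) = 1 & 0 = 0
~(p2 -> p2) & (((p2 -> p1) | ((p2 | p2) & (p1 | p1))) & ~(~p2 -> p1)) = 0 & 0 = 0
p1 -> p2 = 4/5 -> 1/5 = 1/5
p2 & p2 = 1/5 & 1/5 = 1/5
(p1 -> p2) & (p2 & p2) = 1/5 & 1/5 = 1/5
p2 & p1 = 1/5 & 4/5 = 1/5
p1 -> (p2 & p1) = 4/5 -> 1/5 = 1/5
((p1 -> p2) & (p2 & p2)) & (p1 -> (p2 & p1)) = 1/5 & 1/5 = 1/5
~(((p1 -> p2) & (p2 & p2)) & (p1 -> (p2 & p1))) = ~1/5 = 0
(~(p2 -> p2) & (((p2 -> p1) | ((p2 | p2) & (p1 | p1))) & ~(~p2 -> p1))) & ~(((p1 -> p2) & (p2 & p2)) & (p1 -> (p2 & p1))) = 0 & 0 = 0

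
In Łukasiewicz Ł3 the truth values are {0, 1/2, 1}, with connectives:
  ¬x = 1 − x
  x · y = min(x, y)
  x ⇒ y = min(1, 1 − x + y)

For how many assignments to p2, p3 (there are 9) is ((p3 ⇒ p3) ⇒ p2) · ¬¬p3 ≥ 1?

1

p2 = 0, p3 = 0 ↦ 0  <
p2 = 0, p3 = 1/2 ↦ 0  <
p2 = 0, p3 = 1 ↦ 0  <
p2 = 1/2, p3 = 0 ↦ 0  <
p2 = 1/2, p3 = 1/2 ↦ 1/2  <
p2 = 1/2, p3 = 1 ↦ 1/2  <
p2 = 1, p3 = 0 ↦ 0  <
p2 = 1, p3 = 1/2 ↦ 1/2  <
p2 = 1, p3 = 1 ↦ 1  ≥
So 1 of the 9 assignments meets the threshold.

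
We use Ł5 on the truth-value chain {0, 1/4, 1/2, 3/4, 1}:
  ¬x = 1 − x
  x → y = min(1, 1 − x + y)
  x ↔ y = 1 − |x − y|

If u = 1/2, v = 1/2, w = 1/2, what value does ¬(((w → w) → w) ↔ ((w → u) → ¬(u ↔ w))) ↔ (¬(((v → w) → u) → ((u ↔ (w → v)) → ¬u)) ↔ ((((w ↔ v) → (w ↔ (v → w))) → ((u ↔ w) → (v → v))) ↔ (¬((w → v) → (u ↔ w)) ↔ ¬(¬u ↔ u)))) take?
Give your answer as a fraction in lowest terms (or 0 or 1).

1/2

w → w = 1/2 → 1/2 = 1
(w → w) → w = 1 → 1/2 = 1/2
w → u = 1/2 → 1/2 = 1
u ↔ w = 1/2 ↔ 1/2 = 1
¬(u ↔ w) = ¬1 = 0
(w → u) → ¬(u ↔ w) = 1 → 0 = 0
((w → w) → w) ↔ ((w → u) → ¬(u ↔ w)) = 1/2 ↔ 0 = 1/2
¬(((w → w) → w) ↔ ((w → u) → ¬(u ↔ w))) = ¬1/2 = 1/2
v → w = 1/2 → 1/2 = 1
(v → w) → u = 1 → 1/2 = 1/2
w → v = 1/2 → 1/2 = 1
u ↔ (w → v) = 1/2 ↔ 1 = 1/2
¬u = ¬1/2 = 1/2
(u ↔ (w → v)) → ¬u = 1/2 → 1/2 = 1
((v → w) → u) → ((u ↔ (w → v)) → ¬u) = 1/2 → 1 = 1
¬(((v → w) → u) → ((u ↔ (w → v)) → ¬u)) = ¬1 = 0
w ↔ v = 1/2 ↔ 1/2 = 1
v → w = 1/2 → 1/2 = 1
w ↔ (v → w) = 1/2 ↔ 1 = 1/2
(w ↔ v) → (w ↔ (v → w)) = 1 → 1/2 = 1/2
u ↔ w = 1/2 ↔ 1/2 = 1
v → v = 1/2 → 1/2 = 1
(u ↔ w) → (v → v) = 1 → 1 = 1
((w ↔ v) → (w ↔ (v → w))) → ((u ↔ w) → (v → v)) = 1/2 → 1 = 1
w → v = 1/2 → 1/2 = 1
u ↔ w = 1/2 ↔ 1/2 = 1
(w → v) → (u ↔ w) = 1 → 1 = 1
¬((w → v) → (u ↔ w)) = ¬1 = 0
¬u = ¬1/2 = 1/2
¬u ↔ u = 1/2 ↔ 1/2 = 1
¬(¬u ↔ u) = ¬1 = 0
¬((w → v) → (u ↔ w)) ↔ ¬(¬u ↔ u) = 0 ↔ 0 = 1
(((w ↔ v) → (w ↔ (v → w))) → ((u ↔ w) → (v → v))) ↔ (¬((w → v) → (u ↔ w)) ↔ ¬(¬u ↔ u)) = 1 ↔ 1 = 1
¬(((v → w) → u) → ((u ↔ (w → v)) → ¬u)) ↔ ((((w ↔ v) → (w ↔ (v → w))) → ((u ↔ w) → (v → v))) ↔ (¬((w → v) → (u ↔ w)) ↔ ¬(¬u ↔ u))) = 0 ↔ 1 = 0
¬(((w → w) → w) ↔ ((w → u) → ¬(u ↔ w))) ↔ (¬(((v → w) → u) → ((u ↔ (w → v)) → ¬u)) ↔ ((((w ↔ v) → (w ↔ (v → w))) → ((u ↔ w) → (v → v))) ↔ (¬((w → v) → (u ↔ w)) ↔ ¬(¬u ↔ u)))) = 1/2 ↔ 0 = 1/2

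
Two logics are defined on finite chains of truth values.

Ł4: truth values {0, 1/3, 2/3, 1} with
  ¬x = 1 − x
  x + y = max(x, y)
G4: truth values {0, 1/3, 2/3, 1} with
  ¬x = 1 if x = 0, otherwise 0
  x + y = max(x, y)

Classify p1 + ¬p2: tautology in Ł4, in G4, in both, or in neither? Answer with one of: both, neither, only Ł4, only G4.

neither

In Ł4: at p1 = 0, p2 = 1/3 the value is 2/3 — not a tautology.
In G4: at p1 = 0, p2 = 1/3 the value is 0 — not a tautology.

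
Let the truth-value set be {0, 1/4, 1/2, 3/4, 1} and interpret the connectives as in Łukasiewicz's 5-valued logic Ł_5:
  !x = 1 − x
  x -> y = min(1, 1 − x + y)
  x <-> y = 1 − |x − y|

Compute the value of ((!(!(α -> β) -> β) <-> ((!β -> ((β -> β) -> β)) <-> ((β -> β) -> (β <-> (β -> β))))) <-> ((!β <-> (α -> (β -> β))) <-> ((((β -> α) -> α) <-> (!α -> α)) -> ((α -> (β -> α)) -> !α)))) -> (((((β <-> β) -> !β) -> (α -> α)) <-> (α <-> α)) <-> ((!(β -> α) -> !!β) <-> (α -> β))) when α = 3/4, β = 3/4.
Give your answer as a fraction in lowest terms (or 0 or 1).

α -> β = 3/4 -> 3/4 = 1
!(α -> β) = !1 = 0
!(α -> β) -> β = 0 -> 3/4 = 1
!(!(α -> β) -> β) = !1 = 0
!β = !3/4 = 1/4
β -> β = 3/4 -> 3/4 = 1
(β -> β) -> β = 1 -> 3/4 = 3/4
!β -> ((β -> β) -> β) = 1/4 -> 3/4 = 1
β -> β = 3/4 -> 3/4 = 1
β -> β = 3/4 -> 3/4 = 1
β <-> (β -> β) = 3/4 <-> 1 = 3/4
(β -> β) -> (β <-> (β -> β)) = 1 -> 3/4 = 3/4
(!β -> ((β -> β) -> β)) <-> ((β -> β) -> (β <-> (β -> β))) = 1 <-> 3/4 = 3/4
!(!(α -> β) -> β) <-> ((!β -> ((β -> β) -> β)) <-> ((β -> β) -> (β <-> (β -> β)))) = 0 <-> 3/4 = 1/4
!β = !3/4 = 1/4
β -> β = 3/4 -> 3/4 = 1
α -> (β -> β) = 3/4 -> 1 = 1
!β <-> (α -> (β -> β)) = 1/4 <-> 1 = 1/4
β -> α = 3/4 -> 3/4 = 1
(β -> α) -> α = 1 -> 3/4 = 3/4
!α = !3/4 = 1/4
!α -> α = 1/4 -> 3/4 = 1
((β -> α) -> α) <-> (!α -> α) = 3/4 <-> 1 = 3/4
β -> α = 3/4 -> 3/4 = 1
α -> (β -> α) = 3/4 -> 1 = 1
!α = !3/4 = 1/4
(α -> (β -> α)) -> !α = 1 -> 1/4 = 1/4
(((β -> α) -> α) <-> (!α -> α)) -> ((α -> (β -> α)) -> !α) = 3/4 -> 1/4 = 1/2
(!β <-> (α -> (β -> β))) <-> ((((β -> α) -> α) <-> (!α -> α)) -> ((α -> (β -> α)) -> !α)) = 1/4 <-> 1/2 = 3/4
(!(!(α -> β) -> β) <-> ((!β -> ((β -> β) -> β)) <-> ((β -> β) -> (β <-> (β -> β))))) <-> ((!β <-> (α -> (β -> β))) <-> ((((β -> α) -> α) <-> (!α -> α)) -> ((α -> (β -> α)) -> !α))) = 1/4 <-> 3/4 = 1/2
β <-> β = 3/4 <-> 3/4 = 1
!β = !3/4 = 1/4
(β <-> β) -> !β = 1 -> 1/4 = 1/4
α -> α = 3/4 -> 3/4 = 1
((β <-> β) -> !β) -> (α -> α) = 1/4 -> 1 = 1
α <-> α = 3/4 <-> 3/4 = 1
(((β <-> β) -> !β) -> (α -> α)) <-> (α <-> α) = 1 <-> 1 = 1
β -> α = 3/4 -> 3/4 = 1
!(β -> α) = !1 = 0
!β = !3/4 = 1/4
!!β = !1/4 = 3/4
!(β -> α) -> !!β = 0 -> 3/4 = 1
α -> β = 3/4 -> 3/4 = 1
(!(β -> α) -> !!β) <-> (α -> β) = 1 <-> 1 = 1
((((β <-> β) -> !β) -> (α -> α)) <-> (α <-> α)) <-> ((!(β -> α) -> !!β) <-> (α -> β)) = 1 <-> 1 = 1
((!(!(α -> β) -> β) <-> ((!β -> ((β -> β) -> β)) <-> ((β -> β) -> (β <-> (β -> β))))) <-> ((!β <-> (α -> (β -> β))) <-> ((((β -> α) -> α) <-> (!α -> α)) -> ((α -> (β -> α)) -> !α)))) -> (((((β <-> β) -> !β) -> (α -> α)) <-> (α <-> α)) <-> ((!(β -> α) -> !!β) <-> (α -> β))) = 1/2 -> 1 = 1

1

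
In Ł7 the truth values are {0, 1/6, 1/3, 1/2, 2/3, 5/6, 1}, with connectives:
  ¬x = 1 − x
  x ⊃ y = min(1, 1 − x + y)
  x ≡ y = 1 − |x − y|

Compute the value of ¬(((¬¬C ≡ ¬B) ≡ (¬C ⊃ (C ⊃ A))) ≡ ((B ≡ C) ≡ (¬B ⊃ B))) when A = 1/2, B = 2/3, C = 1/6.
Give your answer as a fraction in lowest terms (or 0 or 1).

¬C = ¬1/6 = 5/6
¬¬C = ¬5/6 = 1/6
¬B = ¬2/3 = 1/3
¬¬C ≡ ¬B = 1/6 ≡ 1/3 = 5/6
¬C = ¬1/6 = 5/6
C ⊃ A = 1/6 ⊃ 1/2 = 1
¬C ⊃ (C ⊃ A) = 5/6 ⊃ 1 = 1
(¬¬C ≡ ¬B) ≡ (¬C ⊃ (C ⊃ A)) = 5/6 ≡ 1 = 5/6
B ≡ C = 2/3 ≡ 1/6 = 1/2
¬B = ¬2/3 = 1/3
¬B ⊃ B = 1/3 ⊃ 2/3 = 1
(B ≡ C) ≡ (¬B ⊃ B) = 1/2 ≡ 1 = 1/2
((¬¬C ≡ ¬B) ≡ (¬C ⊃ (C ⊃ A))) ≡ ((B ≡ C) ≡ (¬B ⊃ B)) = 5/6 ≡ 1/2 = 2/3
¬(((¬¬C ≡ ¬B) ≡ (¬C ⊃ (C ⊃ A))) ≡ ((B ≡ C) ≡ (¬B ⊃ B))) = ¬2/3 = 1/3

1/3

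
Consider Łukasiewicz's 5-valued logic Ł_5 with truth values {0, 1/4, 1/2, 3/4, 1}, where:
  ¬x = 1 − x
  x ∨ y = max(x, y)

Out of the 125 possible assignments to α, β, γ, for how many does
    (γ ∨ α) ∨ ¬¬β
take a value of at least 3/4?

value 1: 61 assignments (counts)
value 3/4: 37 assignments (counts)
value 1/2: 19 assignments
value 1/4: 7 assignments
value 0: 1 assignment
So 98 of the 125 assignments meet the threshold.

98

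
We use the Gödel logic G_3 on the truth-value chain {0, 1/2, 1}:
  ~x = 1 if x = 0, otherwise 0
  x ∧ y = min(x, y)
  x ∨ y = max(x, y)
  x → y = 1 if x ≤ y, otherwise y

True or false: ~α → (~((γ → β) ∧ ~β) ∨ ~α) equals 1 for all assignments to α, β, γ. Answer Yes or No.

At α = 1/2, β = 1, γ = 1, for instance:
~α = ~1/2 = 0
γ → β = 1 → 1 = 1
~β = ~1 = 0
(γ → β) ∧ ~β = 1 ∧ 0 = 0
~((γ → β) ∧ ~β) = ~0 = 1
~((γ → β) ∧ ~β) ∨ ~α = 1 ∨ 0 = 1
~α → (~((γ → β) ∧ ~β) ∨ ~α) = 0 → 1 = 1
and checking the remaining 26 assignments likewise gives ≥ 1 in every case.

Yes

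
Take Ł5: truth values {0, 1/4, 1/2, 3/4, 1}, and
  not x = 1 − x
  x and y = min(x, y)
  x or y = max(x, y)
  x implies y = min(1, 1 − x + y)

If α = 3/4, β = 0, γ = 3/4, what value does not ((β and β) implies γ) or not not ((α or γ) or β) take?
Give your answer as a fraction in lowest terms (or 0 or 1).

3/4

β and β = 0 and 0 = 0
(β and β) implies γ = 0 implies 3/4 = 1
not ((β and β) implies γ) = not 1 = 0
α or γ = 3/4 or 3/4 = 3/4
(α or γ) or β = 3/4 or 0 = 3/4
not ((α or γ) or β) = not 3/4 = 1/4
not not ((α or γ) or β) = not 1/4 = 3/4
not ((β and β) implies γ) or not not ((α or γ) or β) = 0 or 3/4 = 3/4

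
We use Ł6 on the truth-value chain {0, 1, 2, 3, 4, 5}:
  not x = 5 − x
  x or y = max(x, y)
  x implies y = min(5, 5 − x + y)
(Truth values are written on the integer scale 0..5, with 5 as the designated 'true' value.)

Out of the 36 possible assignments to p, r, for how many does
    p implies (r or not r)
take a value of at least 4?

value 5: 30 assignments (counts)
value 4: 4 assignments (counts)
value 3: 2 assignments
So 34 of the 36 assignments meet the threshold.

34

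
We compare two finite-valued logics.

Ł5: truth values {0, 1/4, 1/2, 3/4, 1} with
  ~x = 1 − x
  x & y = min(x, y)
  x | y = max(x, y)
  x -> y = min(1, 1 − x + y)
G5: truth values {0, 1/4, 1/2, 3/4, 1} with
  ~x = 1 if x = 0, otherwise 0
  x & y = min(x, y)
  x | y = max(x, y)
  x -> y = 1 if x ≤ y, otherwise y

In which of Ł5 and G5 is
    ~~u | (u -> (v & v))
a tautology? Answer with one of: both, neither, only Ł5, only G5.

In Ł5: at u = 1/4, v = 0 the value is 3/4 — not a tautology.
In G5: every assignment gives 1 — tautology.

only G5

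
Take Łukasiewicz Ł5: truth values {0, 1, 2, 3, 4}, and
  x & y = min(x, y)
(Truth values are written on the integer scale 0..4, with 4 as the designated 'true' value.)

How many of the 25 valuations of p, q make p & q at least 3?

value 4: 1 assignment (counts)
value 3: 3 assignments (counts)
value 2: 5 assignments
value 1: 7 assignments
value 0: 9 assignments
So 4 of the 25 assignments meet the threshold.

4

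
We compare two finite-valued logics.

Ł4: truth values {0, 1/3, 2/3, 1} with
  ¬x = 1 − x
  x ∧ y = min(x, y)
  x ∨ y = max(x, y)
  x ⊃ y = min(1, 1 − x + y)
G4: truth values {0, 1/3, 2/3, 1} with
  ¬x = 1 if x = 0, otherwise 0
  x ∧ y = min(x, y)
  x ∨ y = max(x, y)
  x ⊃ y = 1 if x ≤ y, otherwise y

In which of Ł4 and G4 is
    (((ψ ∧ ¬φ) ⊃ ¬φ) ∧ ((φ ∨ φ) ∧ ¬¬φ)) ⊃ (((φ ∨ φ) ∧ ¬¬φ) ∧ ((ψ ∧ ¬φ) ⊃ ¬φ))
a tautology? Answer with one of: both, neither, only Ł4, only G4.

both

In Ł4: every assignment gives 1 — tautology.
In G4: every assignment gives 1 — tautology.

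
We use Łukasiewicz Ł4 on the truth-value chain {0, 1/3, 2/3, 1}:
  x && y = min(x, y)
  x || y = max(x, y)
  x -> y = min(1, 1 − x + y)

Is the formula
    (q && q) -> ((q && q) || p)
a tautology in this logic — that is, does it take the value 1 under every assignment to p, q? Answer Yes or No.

Yes

p = 0, q = 0 ↦ 1
p = 0, q = 1/3 ↦ 1
p = 0, q = 2/3 ↦ 1
p = 0, q = 1 ↦ 1
p = 1/3, q = 0 ↦ 1
p = 1/3, q = 1/3 ↦ 1
p = 1/3, q = 2/3 ↦ 1
p = 1/3, q = 1 ↦ 1
p = 2/3, q = 0 ↦ 1
p = 2/3, q = 1/3 ↦ 1
p = 2/3, q = 2/3 ↦ 1
p = 2/3, q = 1 ↦ 1
p = 1, q = 0 ↦ 1
p = 1, q = 1/3 ↦ 1
p = 1, q = 2/3 ↦ 1
p = 1, q = 1 ↦ 1
Every assignment gives a value ≥ 1.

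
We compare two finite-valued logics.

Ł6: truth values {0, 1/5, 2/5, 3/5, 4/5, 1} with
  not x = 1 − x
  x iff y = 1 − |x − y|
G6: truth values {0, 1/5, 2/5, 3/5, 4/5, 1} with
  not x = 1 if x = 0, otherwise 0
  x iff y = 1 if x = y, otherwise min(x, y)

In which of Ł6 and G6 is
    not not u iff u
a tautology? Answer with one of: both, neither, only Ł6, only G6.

only Ł6

In Ł6: every assignment gives 1 — tautology.
In G6: at u = 1/5 the value is 1/5 — not a tautology.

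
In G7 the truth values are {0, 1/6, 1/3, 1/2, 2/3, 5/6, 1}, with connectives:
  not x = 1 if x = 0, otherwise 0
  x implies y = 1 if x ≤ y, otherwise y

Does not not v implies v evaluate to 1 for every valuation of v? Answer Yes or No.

No

Counterexample: take v = 1/6.
not v = not 1/6 = 0
not not v = not 0 = 1
not not v implies v = 1 implies 1/6 = 1/6
This gives 1/6 ≠ 1.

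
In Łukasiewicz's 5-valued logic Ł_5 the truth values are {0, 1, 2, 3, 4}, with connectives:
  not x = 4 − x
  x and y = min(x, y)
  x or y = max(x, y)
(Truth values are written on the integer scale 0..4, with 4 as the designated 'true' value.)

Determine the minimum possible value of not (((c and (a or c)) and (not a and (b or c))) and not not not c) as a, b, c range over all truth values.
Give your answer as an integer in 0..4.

2

Take a = 0, b = 0, c = 2:
a or c = 0 or 2 = 2
c and (a or c) = 2 and 2 = 2
not a = not 0 = 4
b or c = 0 or 2 = 2
not a and (b or c) = 4 and 2 = 2
(c and (a or c)) and (not a and (b or c)) = 2 and 2 = 2
not c = not 2 = 2
not not c = not 2 = 2
not not not c = not 2 = 2
((c and (a or c)) and (not a and (b or c))) and not not not c = 2 and 2 = 2
not (((c and (a or c)) and (not a and (b or c))) and not not not c) = not 2 = 2
No assignment yields a value below 2, so this is the minimum.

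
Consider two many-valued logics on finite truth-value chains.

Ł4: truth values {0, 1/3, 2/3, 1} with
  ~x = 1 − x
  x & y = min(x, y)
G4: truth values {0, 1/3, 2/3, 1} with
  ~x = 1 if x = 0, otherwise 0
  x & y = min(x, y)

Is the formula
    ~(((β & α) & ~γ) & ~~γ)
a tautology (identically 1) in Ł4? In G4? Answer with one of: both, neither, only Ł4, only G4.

In Ł4: at α = 1/3, β = 1/3, γ = 1/3 the value is 2/3 — not a tautology.
In G4: every assignment gives 1 — tautology.

only G4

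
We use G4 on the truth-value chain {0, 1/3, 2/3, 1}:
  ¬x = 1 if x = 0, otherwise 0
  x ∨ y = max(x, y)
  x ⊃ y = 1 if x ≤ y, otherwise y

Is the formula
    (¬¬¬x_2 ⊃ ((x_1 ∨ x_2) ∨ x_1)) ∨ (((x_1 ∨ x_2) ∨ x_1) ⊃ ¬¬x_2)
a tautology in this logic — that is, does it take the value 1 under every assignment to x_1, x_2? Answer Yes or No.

Counterexample: take x_1 = 1/3, x_2 = 0.
¬x_2 = ¬0 = 1
¬¬x_2 = ¬1 = 0
¬¬¬x_2 = ¬0 = 1
x_1 ∨ x_2 = 1/3 ∨ 0 = 1/3
(x_1 ∨ x_2) ∨ x_1 = 1/3 ∨ 1/3 = 1/3
¬¬¬x_2 ⊃ ((x_1 ∨ x_2) ∨ x_1) = 1 ⊃ 1/3 = 1/3
x_1 ∨ x_2 = 1/3 ∨ 0 = 1/3
(x_1 ∨ x_2) ∨ x_1 = 1/3 ∨ 1/3 = 1/3
¬x_2 = ¬0 = 1
¬¬x_2 = ¬1 = 0
((x_1 ∨ x_2) ∨ x_1) ⊃ ¬¬x_2 = 1/3 ⊃ 0 = 0
(¬¬¬x_2 ⊃ ((x_1 ∨ x_2) ∨ x_1)) ∨ (((x_1 ∨ x_2) ∨ x_1) ⊃ ¬¬x_2) = 1/3 ∨ 0 = 1/3
This gives 1/3 ≠ 1.

No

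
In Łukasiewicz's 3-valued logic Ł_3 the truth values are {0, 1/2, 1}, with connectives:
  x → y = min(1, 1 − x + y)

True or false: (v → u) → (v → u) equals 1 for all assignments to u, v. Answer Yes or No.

Yes

u = 0, v = 0 ↦ 1
u = 0, v = 1/2 ↦ 1
u = 0, v = 1 ↦ 1
u = 1/2, v = 0 ↦ 1
u = 1/2, v = 1/2 ↦ 1
u = 1/2, v = 1 ↦ 1
u = 1, v = 0 ↦ 1
u = 1, v = 1/2 ↦ 1
u = 1, v = 1 ↦ 1
Every assignment gives a value ≥ 1.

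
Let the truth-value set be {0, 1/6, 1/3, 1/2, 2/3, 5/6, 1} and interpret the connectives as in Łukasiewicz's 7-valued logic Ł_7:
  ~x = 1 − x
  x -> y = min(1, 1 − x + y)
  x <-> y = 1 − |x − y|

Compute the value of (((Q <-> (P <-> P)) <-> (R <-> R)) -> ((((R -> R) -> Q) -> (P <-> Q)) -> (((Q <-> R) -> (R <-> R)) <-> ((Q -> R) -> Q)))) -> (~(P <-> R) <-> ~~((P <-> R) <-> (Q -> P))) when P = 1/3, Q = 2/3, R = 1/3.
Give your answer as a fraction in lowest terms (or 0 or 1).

1/3

P <-> P = 1/3 <-> 1/3 = 1
Q <-> (P <-> P) = 2/3 <-> 1 = 2/3
R <-> R = 1/3 <-> 1/3 = 1
(Q <-> (P <-> P)) <-> (R <-> R) = 2/3 <-> 1 = 2/3
R -> R = 1/3 -> 1/3 = 1
(R -> R) -> Q = 1 -> 2/3 = 2/3
P <-> Q = 1/3 <-> 2/3 = 2/3
((R -> R) -> Q) -> (P <-> Q) = 2/3 -> 2/3 = 1
Q <-> R = 2/3 <-> 1/3 = 2/3
R <-> R = 1/3 <-> 1/3 = 1
(Q <-> R) -> (R <-> R) = 2/3 -> 1 = 1
Q -> R = 2/3 -> 1/3 = 2/3
(Q -> R) -> Q = 2/3 -> 2/3 = 1
((Q <-> R) -> (R <-> R)) <-> ((Q -> R) -> Q) = 1 <-> 1 = 1
(((R -> R) -> Q) -> (P <-> Q)) -> (((Q <-> R) -> (R <-> R)) <-> ((Q -> R) -> Q)) = 1 -> 1 = 1
((Q <-> (P <-> P)) <-> (R <-> R)) -> ((((R -> R) -> Q) -> (P <-> Q)) -> (((Q <-> R) -> (R <-> R)) <-> ((Q -> R) -> Q))) = 2/3 -> 1 = 1
P <-> R = 1/3 <-> 1/3 = 1
~(P <-> R) = ~1 = 0
P <-> R = 1/3 <-> 1/3 = 1
Q -> P = 2/3 -> 1/3 = 2/3
(P <-> R) <-> (Q -> P) = 1 <-> 2/3 = 2/3
~((P <-> R) <-> (Q -> P)) = ~2/3 = 1/3
~~((P <-> R) <-> (Q -> P)) = ~1/3 = 2/3
~(P <-> R) <-> ~~((P <-> R) <-> (Q -> P)) = 0 <-> 2/3 = 1/3
(((Q <-> (P <-> P)) <-> (R <-> R)) -> ((((R -> R) -> Q) -> (P <-> Q)) -> (((Q <-> R) -> (R <-> R)) <-> ((Q -> R) -> Q)))) -> (~(P <-> R) <-> ~~((P <-> R) <-> (Q -> P))) = 1 -> 1/3 = 1/3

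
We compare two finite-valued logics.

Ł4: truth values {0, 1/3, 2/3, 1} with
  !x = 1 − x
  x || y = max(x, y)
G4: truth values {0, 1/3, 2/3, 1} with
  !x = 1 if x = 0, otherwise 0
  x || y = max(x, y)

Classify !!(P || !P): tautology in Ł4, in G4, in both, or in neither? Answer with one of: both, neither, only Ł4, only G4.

only G4

In Ł4: at P = 1/3 the value is 2/3 — not a tautology.
In G4: every assignment gives 1 — tautology.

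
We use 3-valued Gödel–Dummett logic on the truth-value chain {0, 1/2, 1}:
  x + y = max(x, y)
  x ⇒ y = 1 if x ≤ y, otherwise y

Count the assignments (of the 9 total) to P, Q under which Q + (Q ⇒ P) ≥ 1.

8

P = 0, Q = 0 ↦ 1  ≥
P = 0, Q = 1/2 ↦ 1/2  <
P = 0, Q = 1 ↦ 1  ≥
P = 1/2, Q = 0 ↦ 1  ≥
P = 1/2, Q = 1/2 ↦ 1  ≥
P = 1/2, Q = 1 ↦ 1  ≥
P = 1, Q = 0 ↦ 1  ≥
P = 1, Q = 1/2 ↦ 1  ≥
P = 1, Q = 1 ↦ 1  ≥
So 8 of the 9 assignments meet the threshold.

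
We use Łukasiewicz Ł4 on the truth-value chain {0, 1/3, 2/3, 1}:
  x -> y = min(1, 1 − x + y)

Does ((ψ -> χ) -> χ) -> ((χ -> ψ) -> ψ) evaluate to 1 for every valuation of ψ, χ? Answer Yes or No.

Yes

ψ = 0, χ = 0 ↦ 1
ψ = 0, χ = 1/3 ↦ 1
ψ = 0, χ = 2/3 ↦ 1
ψ = 0, χ = 1 ↦ 1
ψ = 1/3, χ = 0 ↦ 1
ψ = 1/3, χ = 1/3 ↦ 1
ψ = 1/3, χ = 2/3 ↦ 1
ψ = 1/3, χ = 1 ↦ 1
ψ = 2/3, χ = 0 ↦ 1
ψ = 2/3, χ = 1/3 ↦ 1
ψ = 2/3, χ = 2/3 ↦ 1
ψ = 2/3, χ = 1 ↦ 1
ψ = 1, χ = 0 ↦ 1
ψ = 1, χ = 1/3 ↦ 1
ψ = 1, χ = 2/3 ↦ 1
ψ = 1, χ = 1 ↦ 1
Every assignment gives a value ≥ 1.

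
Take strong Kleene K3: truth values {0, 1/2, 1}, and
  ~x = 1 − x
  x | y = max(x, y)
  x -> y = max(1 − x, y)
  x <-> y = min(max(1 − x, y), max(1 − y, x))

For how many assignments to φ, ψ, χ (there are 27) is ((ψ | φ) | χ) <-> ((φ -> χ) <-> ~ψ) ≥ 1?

4

value 1: 4 assignments (counts)
value 1/2: 16 assignments
value 0: 7 assignments
So 4 of the 27 assignments meet the threshold.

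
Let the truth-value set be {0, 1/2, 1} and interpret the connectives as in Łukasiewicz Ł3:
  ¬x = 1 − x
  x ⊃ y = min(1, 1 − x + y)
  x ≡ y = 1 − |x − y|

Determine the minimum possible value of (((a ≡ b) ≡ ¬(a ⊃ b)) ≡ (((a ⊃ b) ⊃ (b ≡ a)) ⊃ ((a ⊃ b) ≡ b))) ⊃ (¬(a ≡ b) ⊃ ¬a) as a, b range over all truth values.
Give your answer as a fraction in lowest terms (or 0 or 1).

Take a = 1, b = 1/2:
a ≡ b = 1 ≡ 1/2 = 1/2
a ⊃ b = 1 ⊃ 1/2 = 1/2
¬(a ⊃ b) = ¬1/2 = 1/2
(a ≡ b) ≡ ¬(a ⊃ b) = 1/2 ≡ 1/2 = 1
a ⊃ b = 1 ⊃ 1/2 = 1/2
b ≡ a = 1/2 ≡ 1 = 1/2
(a ⊃ b) ⊃ (b ≡ a) = 1/2 ⊃ 1/2 = 1
a ⊃ b = 1 ⊃ 1/2 = 1/2
(a ⊃ b) ≡ b = 1/2 ≡ 1/2 = 1
((a ⊃ b) ⊃ (b ≡ a)) ⊃ ((a ⊃ b) ≡ b) = 1 ⊃ 1 = 1
((a ≡ b) ≡ ¬(a ⊃ b)) ≡ (((a ⊃ b) ⊃ (b ≡ a)) ⊃ ((a ⊃ b) ≡ b)) = 1 ≡ 1 = 1
a ≡ b = 1 ≡ 1/2 = 1/2
¬(a ≡ b) = ¬1/2 = 1/2
¬a = ¬1 = 0
¬(a ≡ b) ⊃ ¬a = 1/2 ⊃ 0 = 1/2
(((a ≡ b) ≡ ¬(a ⊃ b)) ≡ (((a ⊃ b) ⊃ (b ≡ a)) ⊃ ((a ⊃ b) ≡ b))) ⊃ (¬(a ≡ b) ⊃ ¬a) = 1 ⊃ 1/2 = 1/2
No assignment yields a value below 1/2, so this is the minimum.

1/2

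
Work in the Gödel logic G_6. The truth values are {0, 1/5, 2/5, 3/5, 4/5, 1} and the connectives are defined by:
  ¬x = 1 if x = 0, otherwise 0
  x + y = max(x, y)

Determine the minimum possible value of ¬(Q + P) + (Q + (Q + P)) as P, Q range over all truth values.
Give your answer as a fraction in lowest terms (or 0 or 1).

1/5

Take P = 0, Q = 1/5:
Q + P = 1/5 + 0 = 1/5
¬(Q + P) = ¬1/5 = 0
Q + P = 1/5 + 0 = 1/5
Q + (Q + P) = 1/5 + 1/5 = 1/5
¬(Q + P) + (Q + (Q + P)) = 0 + 1/5 = 1/5
No assignment yields a value below 1/5, so this is the minimum.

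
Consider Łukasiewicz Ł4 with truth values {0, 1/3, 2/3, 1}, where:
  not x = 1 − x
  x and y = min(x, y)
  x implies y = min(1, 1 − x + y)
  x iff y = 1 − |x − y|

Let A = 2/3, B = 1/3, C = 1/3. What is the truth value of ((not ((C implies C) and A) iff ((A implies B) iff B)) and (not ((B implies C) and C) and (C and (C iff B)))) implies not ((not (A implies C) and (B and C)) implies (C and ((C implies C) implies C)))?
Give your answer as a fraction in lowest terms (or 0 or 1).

2/3

C implies C = 1/3 implies 1/3 = 1
(C implies C) and A = 1 and 2/3 = 2/3
not ((C implies C) and A) = not 2/3 = 1/3
A implies B = 2/3 implies 1/3 = 2/3
(A implies B) iff B = 2/3 iff 1/3 = 2/3
not ((C implies C) and A) iff ((A implies B) iff B) = 1/3 iff 2/3 = 2/3
B implies C = 1/3 implies 1/3 = 1
(B implies C) and C = 1 and 1/3 = 1/3
not ((B implies C) and C) = not 1/3 = 2/3
C iff B = 1/3 iff 1/3 = 1
C and (C iff B) = 1/3 and 1 = 1/3
not ((B implies C) and C) and (C and (C iff B)) = 2/3 and 1/3 = 1/3
(not ((C implies C) and A) iff ((A implies B) iff B)) and (not ((B implies C) and C) and (C and (C iff B))) = 2/3 and 1/3 = 1/3
A implies C = 2/3 implies 1/3 = 2/3
not (A implies C) = not 2/3 = 1/3
B and C = 1/3 and 1/3 = 1/3
not (A implies C) and (B and C) = 1/3 and 1/3 = 1/3
C implies C = 1/3 implies 1/3 = 1
(C implies C) implies C = 1 implies 1/3 = 1/3
C and ((C implies C) implies C) = 1/3 and 1/3 = 1/3
(not (A implies C) and (B and C)) implies (C and ((C implies C) implies C)) = 1/3 implies 1/3 = 1
not ((not (A implies C) and (B and C)) implies (C and ((C implies C) implies C))) = not 1 = 0
((not ((C implies C) and A) iff ((A implies B) iff B)) and (not ((B implies C) and C) and (C and (C iff B)))) implies not ((not (A implies C) and (B and C)) implies (C and ((C implies C) implies C))) = 1/3 implies 0 = 2/3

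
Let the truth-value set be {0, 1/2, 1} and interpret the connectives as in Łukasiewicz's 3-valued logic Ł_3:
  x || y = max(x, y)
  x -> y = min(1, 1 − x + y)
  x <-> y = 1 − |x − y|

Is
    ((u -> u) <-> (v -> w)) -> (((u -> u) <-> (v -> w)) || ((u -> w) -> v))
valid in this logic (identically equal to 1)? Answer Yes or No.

Yes

At u = 1, v = 1/2, w = 1/2, for instance:
u -> u = 1 -> 1 = 1
v -> w = 1/2 -> 1/2 = 1
(u -> u) <-> (v -> w) = 1 <-> 1 = 1
u -> w = 1 -> 1/2 = 1/2
(u -> w) -> v = 1/2 -> 1/2 = 1
((u -> u) <-> (v -> w)) || ((u -> w) -> v) = 1 || 1 = 1
((u -> u) <-> (v -> w)) -> (((u -> u) <-> (v -> w)) || ((u -> w) -> v)) = 1 -> 1 = 1
and checking the remaining 26 assignments likewise gives ≥ 1 in every case.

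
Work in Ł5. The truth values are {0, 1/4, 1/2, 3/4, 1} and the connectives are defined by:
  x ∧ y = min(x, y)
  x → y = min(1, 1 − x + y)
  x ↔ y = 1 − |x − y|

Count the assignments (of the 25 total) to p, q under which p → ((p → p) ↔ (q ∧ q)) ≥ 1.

15

value 1: 15 assignments (counts)
value 3/4: 4 assignments
value 1/2: 3 assignments
value 1/4: 2 assignments
value 0: 1 assignment
So 15 of the 25 assignments meet the threshold.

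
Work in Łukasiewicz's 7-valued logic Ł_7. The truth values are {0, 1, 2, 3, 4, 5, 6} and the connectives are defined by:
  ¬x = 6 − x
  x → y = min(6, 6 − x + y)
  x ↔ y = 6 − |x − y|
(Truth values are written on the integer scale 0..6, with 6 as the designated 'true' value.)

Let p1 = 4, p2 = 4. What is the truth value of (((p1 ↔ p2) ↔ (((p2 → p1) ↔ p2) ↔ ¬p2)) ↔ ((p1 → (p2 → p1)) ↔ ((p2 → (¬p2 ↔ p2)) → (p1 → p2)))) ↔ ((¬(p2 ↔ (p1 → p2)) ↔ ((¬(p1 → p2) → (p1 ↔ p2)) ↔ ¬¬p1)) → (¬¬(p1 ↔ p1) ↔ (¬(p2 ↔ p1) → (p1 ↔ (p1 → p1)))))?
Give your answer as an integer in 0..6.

p1 ↔ p2 = 4 ↔ 4 = 6
p2 → p1 = 4 → 4 = 6
(p2 → p1) ↔ p2 = 6 ↔ 4 = 4
¬p2 = ¬4 = 2
((p2 → p1) ↔ p2) ↔ ¬p2 = 4 ↔ 2 = 4
(p1 ↔ p2) ↔ (((p2 → p1) ↔ p2) ↔ ¬p2) = 6 ↔ 4 = 4
p2 → p1 = 4 → 4 = 6
p1 → (p2 → p1) = 4 → 6 = 6
¬p2 = ¬4 = 2
¬p2 ↔ p2 = 2 ↔ 4 = 4
p2 → (¬p2 ↔ p2) = 4 → 4 = 6
p1 → p2 = 4 → 4 = 6
(p2 → (¬p2 ↔ p2)) → (p1 → p2) = 6 → 6 = 6
(p1 → (p2 → p1)) ↔ ((p2 → (¬p2 ↔ p2)) → (p1 → p2)) = 6 ↔ 6 = 6
((p1 ↔ p2) ↔ (((p2 → p1) ↔ p2) ↔ ¬p2)) ↔ ((p1 → (p2 → p1)) ↔ ((p2 → (¬p2 ↔ p2)) → (p1 → p2))) = 4 ↔ 6 = 4
p1 → p2 = 4 → 4 = 6
p2 ↔ (p1 → p2) = 4 ↔ 6 = 4
¬(p2 ↔ (p1 → p2)) = ¬4 = 2
p1 → p2 = 4 → 4 = 6
¬(p1 → p2) = ¬6 = 0
p1 ↔ p2 = 4 ↔ 4 = 6
¬(p1 → p2) → (p1 ↔ p2) = 0 → 6 = 6
¬p1 = ¬4 = 2
¬¬p1 = ¬2 = 4
(¬(p1 → p2) → (p1 ↔ p2)) ↔ ¬¬p1 = 6 ↔ 4 = 4
¬(p2 ↔ (p1 → p2)) ↔ ((¬(p1 → p2) → (p1 ↔ p2)) ↔ ¬¬p1) = 2 ↔ 4 = 4
p1 ↔ p1 = 4 ↔ 4 = 6
¬(p1 ↔ p1) = ¬6 = 0
¬¬(p1 ↔ p1) = ¬0 = 6
p2 ↔ p1 = 4 ↔ 4 = 6
¬(p2 ↔ p1) = ¬6 = 0
p1 → p1 = 4 → 4 = 6
p1 ↔ (p1 → p1) = 4 ↔ 6 = 4
¬(p2 ↔ p1) → (p1 ↔ (p1 → p1)) = 0 → 4 = 6
¬¬(p1 ↔ p1) ↔ (¬(p2 ↔ p1) → (p1 ↔ (p1 → p1))) = 6 ↔ 6 = 6
(¬(p2 ↔ (p1 → p2)) ↔ ((¬(p1 → p2) → (p1 ↔ p2)) ↔ ¬¬p1)) → (¬¬(p1 ↔ p1) ↔ (¬(p2 ↔ p1) → (p1 ↔ (p1 → p1)))) = 4 → 6 = 6
(((p1 ↔ p2) ↔ (((p2 → p1) ↔ p2) ↔ ¬p2)) ↔ ((p1 → (p2 → p1)) ↔ ((p2 → (¬p2 ↔ p2)) → (p1 → p2)))) ↔ ((¬(p2 ↔ (p1 → p2)) ↔ ((¬(p1 → p2) → (p1 ↔ p2)) ↔ ¬¬p1)) → (¬¬(p1 ↔ p1) ↔ (¬(p2 ↔ p1) → (p1 ↔ (p1 → p1))))) = 4 ↔ 6 = 4

4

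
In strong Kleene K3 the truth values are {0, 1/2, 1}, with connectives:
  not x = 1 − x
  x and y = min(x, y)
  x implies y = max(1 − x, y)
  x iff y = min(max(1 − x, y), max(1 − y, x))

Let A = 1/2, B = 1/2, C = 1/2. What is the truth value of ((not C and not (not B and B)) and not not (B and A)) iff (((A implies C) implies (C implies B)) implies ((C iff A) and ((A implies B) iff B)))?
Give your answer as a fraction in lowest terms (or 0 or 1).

1/2

not C = not 1/2 = 1/2
not B = not 1/2 = 1/2
not B and B = 1/2 and 1/2 = 1/2
not (not B and B) = not 1/2 = 1/2
not C and not (not B and B) = 1/2 and 1/2 = 1/2
B and A = 1/2 and 1/2 = 1/2
not (B and A) = not 1/2 = 1/2
not not (B and A) = not 1/2 = 1/2
(not C and not (not B and B)) and not not (B and A) = 1/2 and 1/2 = 1/2
A implies C = 1/2 implies 1/2 = 1/2
C implies B = 1/2 implies 1/2 = 1/2
(A implies C) implies (C implies B) = 1/2 implies 1/2 = 1/2
C iff A = 1/2 iff 1/2 = 1/2
A implies B = 1/2 implies 1/2 = 1/2
(A implies B) iff B = 1/2 iff 1/2 = 1/2
(C iff A) and ((A implies B) iff B) = 1/2 and 1/2 = 1/2
((A implies C) implies (C implies B)) implies ((C iff A) and ((A implies B) iff B)) = 1/2 implies 1/2 = 1/2
((not C and not (not B and B)) and not not (B and A)) iff (((A implies C) implies (C implies B)) implies ((C iff A) and ((A implies B) iff B))) = 1/2 iff 1/2 = 1/2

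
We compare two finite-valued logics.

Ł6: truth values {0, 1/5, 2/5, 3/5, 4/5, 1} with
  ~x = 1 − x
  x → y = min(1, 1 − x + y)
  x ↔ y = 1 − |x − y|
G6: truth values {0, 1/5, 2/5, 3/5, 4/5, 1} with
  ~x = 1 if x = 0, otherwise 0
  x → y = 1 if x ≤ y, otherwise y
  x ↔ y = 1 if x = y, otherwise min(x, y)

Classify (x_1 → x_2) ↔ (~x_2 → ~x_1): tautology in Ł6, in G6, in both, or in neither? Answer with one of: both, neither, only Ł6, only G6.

In Ł6: every assignment gives 1 — tautology.
In G6: at x_1 = 2/5, x_2 = 1/5 the value is 1/5 — not a tautology.

only Ł6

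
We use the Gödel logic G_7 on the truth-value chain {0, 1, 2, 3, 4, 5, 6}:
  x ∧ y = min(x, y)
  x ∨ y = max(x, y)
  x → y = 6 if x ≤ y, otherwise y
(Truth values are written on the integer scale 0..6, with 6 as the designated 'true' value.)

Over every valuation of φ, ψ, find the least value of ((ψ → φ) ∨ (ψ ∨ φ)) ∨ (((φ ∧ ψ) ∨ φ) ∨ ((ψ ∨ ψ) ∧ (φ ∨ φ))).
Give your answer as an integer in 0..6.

1

Take φ = 0, ψ = 1:
ψ → φ = 1 → 0 = 0
ψ ∨ φ = 1 ∨ 0 = 1
(ψ → φ) ∨ (ψ ∨ φ) = 0 ∨ 1 = 1
φ ∧ ψ = 0 ∧ 1 = 0
(φ ∧ ψ) ∨ φ = 0 ∨ 0 = 0
ψ ∨ ψ = 1 ∨ 1 = 1
φ ∨ φ = 0 ∨ 0 = 0
(ψ ∨ ψ) ∧ (φ ∨ φ) = 1 ∧ 0 = 0
((φ ∧ ψ) ∨ φ) ∨ ((ψ ∨ ψ) ∧ (φ ∨ φ)) = 0 ∨ 0 = 0
((ψ → φ) ∨ (ψ ∨ φ)) ∨ (((φ ∧ ψ) ∨ φ) ∨ ((ψ ∨ ψ) ∧ (φ ∨ φ))) = 1 ∨ 0 = 1
No assignment yields a value below 1, so this is the minimum.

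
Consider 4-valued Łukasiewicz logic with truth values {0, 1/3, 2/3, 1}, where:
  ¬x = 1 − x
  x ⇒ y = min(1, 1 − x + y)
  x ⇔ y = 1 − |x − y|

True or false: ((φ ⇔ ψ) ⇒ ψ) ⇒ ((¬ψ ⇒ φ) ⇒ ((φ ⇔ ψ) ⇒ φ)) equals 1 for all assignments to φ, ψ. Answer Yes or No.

Counterexample: take φ = 1/3, ψ = 2/3.
φ ⇔ ψ = 1/3 ⇔ 2/3 = 2/3
(φ ⇔ ψ) ⇒ ψ = 2/3 ⇒ 2/3 = 1
¬ψ = ¬2/3 = 1/3
¬ψ ⇒ φ = 1/3 ⇒ 1/3 = 1
φ ⇔ ψ = 1/3 ⇔ 2/3 = 2/3
(φ ⇔ ψ) ⇒ φ = 2/3 ⇒ 1/3 = 2/3
(¬ψ ⇒ φ) ⇒ ((φ ⇔ ψ) ⇒ φ) = 1 ⇒ 2/3 = 2/3
((φ ⇔ ψ) ⇒ ψ) ⇒ ((¬ψ ⇒ φ) ⇒ ((φ ⇔ ψ) ⇒ φ)) = 1 ⇒ 2/3 = 2/3
This gives 2/3 ≠ 1.

No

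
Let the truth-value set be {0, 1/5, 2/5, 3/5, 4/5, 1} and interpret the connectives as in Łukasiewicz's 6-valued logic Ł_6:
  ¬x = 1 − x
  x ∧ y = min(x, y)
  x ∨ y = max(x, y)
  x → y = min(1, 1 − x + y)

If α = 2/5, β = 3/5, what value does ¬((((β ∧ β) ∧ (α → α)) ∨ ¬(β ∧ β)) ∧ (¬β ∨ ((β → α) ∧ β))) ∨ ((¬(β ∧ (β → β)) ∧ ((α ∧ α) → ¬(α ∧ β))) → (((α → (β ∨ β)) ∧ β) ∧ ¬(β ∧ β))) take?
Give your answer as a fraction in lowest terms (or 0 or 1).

1

β ∧ β = 3/5 ∧ 3/5 = 3/5
α → α = 2/5 → 2/5 = 1
(β ∧ β) ∧ (α → α) = 3/5 ∧ 1 = 3/5
β ∧ β = 3/5 ∧ 3/5 = 3/5
¬(β ∧ β) = ¬3/5 = 2/5
((β ∧ β) ∧ (α → α)) ∨ ¬(β ∧ β) = 3/5 ∨ 2/5 = 3/5
¬β = ¬3/5 = 2/5
β → α = 3/5 → 2/5 = 4/5
(β → α) ∧ β = 4/5 ∧ 3/5 = 3/5
¬β ∨ ((β → α) ∧ β) = 2/5 ∨ 3/5 = 3/5
(((β ∧ β) ∧ (α → α)) ∨ ¬(β ∧ β)) ∧ (¬β ∨ ((β → α) ∧ β)) = 3/5 ∧ 3/5 = 3/5
¬((((β ∧ β) ∧ (α → α)) ∨ ¬(β ∧ β)) ∧ (¬β ∨ ((β → α) ∧ β))) = ¬3/5 = 2/5
β → β = 3/5 → 3/5 = 1
β ∧ (β → β) = 3/5 ∧ 1 = 3/5
¬(β ∧ (β → β)) = ¬3/5 = 2/5
α ∧ α = 2/5 ∧ 2/5 = 2/5
α ∧ β = 2/5 ∧ 3/5 = 2/5
¬(α ∧ β) = ¬2/5 = 3/5
(α ∧ α) → ¬(α ∧ β) = 2/5 → 3/5 = 1
¬(β ∧ (β → β)) ∧ ((α ∧ α) → ¬(α ∧ β)) = 2/5 ∧ 1 = 2/5
β ∨ β = 3/5 ∨ 3/5 = 3/5
α → (β ∨ β) = 2/5 → 3/5 = 1
(α → (β ∨ β)) ∧ β = 1 ∧ 3/5 = 3/5
β ∧ β = 3/5 ∧ 3/5 = 3/5
¬(β ∧ β) = ¬3/5 = 2/5
((α → (β ∨ β)) ∧ β) ∧ ¬(β ∧ β) = 3/5 ∧ 2/5 = 2/5
(¬(β ∧ (β → β)) ∧ ((α ∧ α) → ¬(α ∧ β))) → (((α → (β ∨ β)) ∧ β) ∧ ¬(β ∧ β)) = 2/5 → 2/5 = 1
¬((((β ∧ β) ∧ (α → α)) ∨ ¬(β ∧ β)) ∧ (¬β ∨ ((β → α) ∧ β))) ∨ ((¬(β ∧ (β → β)) ∧ ((α ∧ α) → ¬(α ∧ β))) → (((α → (β ∨ β)) ∧ β) ∧ ¬(β ∧ β))) = 2/5 ∨ 1 = 1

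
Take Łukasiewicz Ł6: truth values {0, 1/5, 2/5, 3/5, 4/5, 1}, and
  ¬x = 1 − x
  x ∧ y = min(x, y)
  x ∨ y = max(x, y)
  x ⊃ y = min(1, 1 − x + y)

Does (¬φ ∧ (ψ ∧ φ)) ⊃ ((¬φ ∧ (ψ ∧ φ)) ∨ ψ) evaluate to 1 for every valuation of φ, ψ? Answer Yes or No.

Yes

At φ = 3/5, ψ = 3/5, for instance:
¬φ = ¬3/5 = 2/5
ψ ∧ φ = 3/5 ∧ 3/5 = 3/5
¬φ ∧ (ψ ∧ φ) = 2/5 ∧ 3/5 = 2/5
(¬φ ∧ (ψ ∧ φ)) ∨ ψ = 2/5 ∨ 3/5 = 3/5
(¬φ ∧ (ψ ∧ φ)) ⊃ ((¬φ ∧ (ψ ∧ φ)) ∨ ψ) = 2/5 ⊃ 3/5 = 1
and checking the remaining 35 assignments likewise gives ≥ 1 in every case.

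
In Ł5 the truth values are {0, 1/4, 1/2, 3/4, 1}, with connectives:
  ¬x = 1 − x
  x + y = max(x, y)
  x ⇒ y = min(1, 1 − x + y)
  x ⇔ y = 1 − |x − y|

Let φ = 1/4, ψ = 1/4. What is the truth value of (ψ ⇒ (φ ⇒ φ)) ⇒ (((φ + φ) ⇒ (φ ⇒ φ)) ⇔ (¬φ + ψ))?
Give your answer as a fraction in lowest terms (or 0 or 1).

φ ⇒ φ = 1/4 ⇒ 1/4 = 1
ψ ⇒ (φ ⇒ φ) = 1/4 ⇒ 1 = 1
φ + φ = 1/4 + 1/4 = 1/4
φ ⇒ φ = 1/4 ⇒ 1/4 = 1
(φ + φ) ⇒ (φ ⇒ φ) = 1/4 ⇒ 1 = 1
¬φ = ¬1/4 = 3/4
¬φ + ψ = 3/4 + 1/4 = 3/4
((φ + φ) ⇒ (φ ⇒ φ)) ⇔ (¬φ + ψ) = 1 ⇔ 3/4 = 3/4
(ψ ⇒ (φ ⇒ φ)) ⇒ (((φ + φ) ⇒ (φ ⇒ φ)) ⇔ (¬φ + ψ)) = 1 ⇒ 3/4 = 3/4

3/4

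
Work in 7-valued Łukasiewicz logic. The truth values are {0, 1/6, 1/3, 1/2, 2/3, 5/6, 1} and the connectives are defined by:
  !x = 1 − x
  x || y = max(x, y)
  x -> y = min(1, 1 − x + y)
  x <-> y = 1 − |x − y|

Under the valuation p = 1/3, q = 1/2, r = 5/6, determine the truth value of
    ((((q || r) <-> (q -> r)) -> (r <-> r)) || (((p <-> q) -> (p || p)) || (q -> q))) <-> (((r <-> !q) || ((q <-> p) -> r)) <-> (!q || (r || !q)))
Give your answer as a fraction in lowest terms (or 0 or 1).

5/6

q || r = 1/2 || 5/6 = 5/6
q -> r = 1/2 -> 5/6 = 1
(q || r) <-> (q -> r) = 5/6 <-> 1 = 5/6
r <-> r = 5/6 <-> 5/6 = 1
((q || r) <-> (q -> r)) -> (r <-> r) = 5/6 -> 1 = 1
p <-> q = 1/3 <-> 1/2 = 5/6
p || p = 1/3 || 1/3 = 1/3
(p <-> q) -> (p || p) = 5/6 -> 1/3 = 1/2
q -> q = 1/2 -> 1/2 = 1
((p <-> q) -> (p || p)) || (q -> q) = 1/2 || 1 = 1
(((q || r) <-> (q -> r)) -> (r <-> r)) || (((p <-> q) -> (p || p)) || (q -> q)) = 1 || 1 = 1
!q = !1/2 = 1/2
r <-> !q = 5/6 <-> 1/2 = 2/3
q <-> p = 1/2 <-> 1/3 = 5/6
(q <-> p) -> r = 5/6 -> 5/6 = 1
(r <-> !q) || ((q <-> p) -> r) = 2/3 || 1 = 1
!q = !1/2 = 1/2
!q = !1/2 = 1/2
r || !q = 5/6 || 1/2 = 5/6
!q || (r || !q) = 1/2 || 5/6 = 5/6
((r <-> !q) || ((q <-> p) -> r)) <-> (!q || (r || !q)) = 1 <-> 5/6 = 5/6
((((q || r) <-> (q -> r)) -> (r <-> r)) || (((p <-> q) -> (p || p)) || (q -> q))) <-> (((r <-> !q) || ((q <-> p) -> r)) <-> (!q || (r || !q))) = 1 <-> 5/6 = 5/6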